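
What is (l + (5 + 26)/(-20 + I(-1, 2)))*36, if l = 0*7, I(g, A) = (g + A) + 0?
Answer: -1116/19 ≈ -58.737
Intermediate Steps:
I(g, A) = A + g (I(g, A) = (A + g) + 0 = A + g)
l = 0
(l + (5 + 26)/(-20 + I(-1, 2)))*36 = (0 + (5 + 26)/(-20 + (2 - 1)))*36 = (0 + 31/(-20 + 1))*36 = (0 + 31/(-19))*36 = (0 + 31*(-1/19))*36 = (0 - 31/19)*36 = -31/19*36 = -1116/19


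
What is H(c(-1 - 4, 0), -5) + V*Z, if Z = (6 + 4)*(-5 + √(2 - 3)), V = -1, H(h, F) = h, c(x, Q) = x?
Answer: 45 - 10*I ≈ 45.0 - 10.0*I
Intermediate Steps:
Z = -50 + 10*I (Z = 10*(-5 + √(-1)) = 10*(-5 + I) = -50 + 10*I ≈ -50.0 + 10.0*I)
H(c(-1 - 4, 0), -5) + V*Z = (-1 - 4) - (-50 + 10*I) = -5 + (50 - 10*I) = 45 - 10*I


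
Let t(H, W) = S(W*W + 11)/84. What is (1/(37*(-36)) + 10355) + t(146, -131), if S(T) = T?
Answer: 98456105/9324 ≈ 10559.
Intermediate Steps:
t(H, W) = 11/84 + W**2/84 (t(H, W) = (W*W + 11)/84 = (W**2 + 11)*(1/84) = (11 + W**2)*(1/84) = 11/84 + W**2/84)
(1/(37*(-36)) + 10355) + t(146, -131) = (1/(37*(-36)) + 10355) + (11/84 + (1/84)*(-131)**2) = (1/(-1332) + 10355) + (11/84 + (1/84)*17161) = (-1/1332 + 10355) + (11/84 + 17161/84) = 13792859/1332 + 1431/7 = 98456105/9324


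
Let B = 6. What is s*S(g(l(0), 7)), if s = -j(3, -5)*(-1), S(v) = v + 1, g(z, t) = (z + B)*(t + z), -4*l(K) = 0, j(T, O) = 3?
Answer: 129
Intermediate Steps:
l(K) = 0 (l(K) = -1/4*0 = 0)
g(z, t) = (6 + z)*(t + z) (g(z, t) = (z + 6)*(t + z) = (6 + z)*(t + z))
S(v) = 1 + v
s = 3 (s = -1*3*(-1) = -3*(-1) = 3)
s*S(g(l(0), 7)) = 3*(1 + (0**2 + 6*7 + 6*0 + 7*0)) = 3*(1 + (0 + 42 + 0 + 0)) = 3*(1 + 42) = 3*43 = 129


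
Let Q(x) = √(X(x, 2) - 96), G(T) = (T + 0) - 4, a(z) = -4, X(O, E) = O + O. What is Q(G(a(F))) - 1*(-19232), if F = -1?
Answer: 19232 + 4*I*√7 ≈ 19232.0 + 10.583*I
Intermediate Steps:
X(O, E) = 2*O
G(T) = -4 + T (G(T) = T - 4 = -4 + T)
Q(x) = √(-96 + 2*x) (Q(x) = √(2*x - 96) = √(-96 + 2*x))
Q(G(a(F))) - 1*(-19232) = √(-96 + 2*(-4 - 4)) - 1*(-19232) = √(-96 + 2*(-8)) + 19232 = √(-96 - 16) + 19232 = √(-112) + 19232 = 4*I*√7 + 19232 = 19232 + 4*I*√7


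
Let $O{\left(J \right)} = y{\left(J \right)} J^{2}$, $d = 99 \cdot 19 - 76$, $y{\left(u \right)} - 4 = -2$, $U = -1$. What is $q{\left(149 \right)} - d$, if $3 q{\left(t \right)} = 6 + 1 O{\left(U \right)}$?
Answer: $- \frac{5407}{3} \approx -1802.3$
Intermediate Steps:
$y{\left(u \right)} = 2$ ($y{\left(u \right)} = 4 - 2 = 2$)
$d = 1805$ ($d = 1881 - 76 = 1805$)
$O{\left(J \right)} = 2 J^{2}$
$q{\left(t \right)} = \frac{8}{3}$ ($q{\left(t \right)} = \frac{6 + 1 \cdot 2 \left(-1\right)^{2}}{3} = \frac{6 + 1 \cdot 2 \cdot 1}{3} = \frac{6 + 1 \cdot 2}{3} = \frac{6 + 2}{3} = \frac{1}{3} \cdot 8 = \frac{8}{3}$)
$q{\left(149 \right)} - d = \frac{8}{3} - 1805 = - \frac{5407}{3}$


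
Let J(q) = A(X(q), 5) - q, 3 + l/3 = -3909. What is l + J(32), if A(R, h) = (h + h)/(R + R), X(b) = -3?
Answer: -35309/3 ≈ -11770.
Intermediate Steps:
l = -11736 (l = -9 + 3*(-3909) = -9 - 11727 = -11736)
A(R, h) = h/R (A(R, h) = (2*h)/((2*R)) = (2*h)*(1/(2*R)) = h/R)
J(q) = -5/3 - q (J(q) = 5/(-3) - q = 5*(-⅓) - q = -5/3 - q)
l + J(32) = -11736 + (-5/3 - 1*32) = -11736 + (-5/3 - 32) = -11736 - 101/3 = -35309/3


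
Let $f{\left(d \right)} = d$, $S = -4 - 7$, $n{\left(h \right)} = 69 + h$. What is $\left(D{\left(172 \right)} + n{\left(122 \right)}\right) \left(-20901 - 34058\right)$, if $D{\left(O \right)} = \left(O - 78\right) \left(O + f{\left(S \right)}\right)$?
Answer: $-842246675$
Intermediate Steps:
$S = -11$
$D{\left(O \right)} = \left(-78 + O\right) \left(-11 + O\right)$ ($D{\left(O \right)} = \left(O - 78\right) \left(O - 11\right) = \left(-78 + O\right) \left(-11 + O\right)$)
$\left(D{\left(172 \right)} + n{\left(122 \right)}\right) \left(-20901 - 34058\right) = \left(\left(858 + 172^{2} - 15308\right) + \left(69 + 122\right)\right) \left(-20901 - 34058\right) = \left(\left(858 + 29584 - 15308\right) + 191\right) \left(-54959\right) = \left(15134 + 191\right) \left(-54959\right) = 15325 \left(-54959\right) = -842246675$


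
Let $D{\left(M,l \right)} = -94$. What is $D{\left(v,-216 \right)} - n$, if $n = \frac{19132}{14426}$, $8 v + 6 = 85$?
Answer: $- \frac{687588}{7213} \approx -95.326$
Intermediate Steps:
$v = \frac{79}{8}$ ($v = - \frac{3}{4} + \frac{1}{8} \cdot 85 = - \frac{3}{4} + \frac{85}{8} = \frac{79}{8} \approx 9.875$)
$n = \frac{9566}{7213}$ ($n = 19132 \cdot \frac{1}{14426} = \frac{9566}{7213} \approx 1.3262$)
$D{\left(v,-216 \right)} - n = -94 - \frac{9566}{7213} = - \frac{687588}{7213}$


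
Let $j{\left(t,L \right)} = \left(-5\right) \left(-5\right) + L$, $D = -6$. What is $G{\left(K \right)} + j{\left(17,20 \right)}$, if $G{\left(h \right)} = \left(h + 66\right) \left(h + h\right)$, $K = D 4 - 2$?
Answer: $-2035$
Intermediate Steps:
$j{\left(t,L \right)} = 25 + L$
$K = -26$ ($K = \left(-6\right) 4 - 2 = -24 - 2 = -26$)
$G{\left(h \right)} = 2 h \left(66 + h\right)$ ($G{\left(h \right)} = \left(66 + h\right) 2 h = 2 h \left(66 + h\right)$)
$G{\left(K \right)} + j{\left(17,20 \right)} = 2 \left(-26\right) \left(66 - 26\right) + \left(25 + 20\right) = 2 \left(-26\right) 40 + 45 = -2080 + 45 = -2035$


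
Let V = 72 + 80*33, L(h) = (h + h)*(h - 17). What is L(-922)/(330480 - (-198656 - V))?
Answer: 432879/132962 ≈ 3.2557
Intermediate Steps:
L(h) = 2*h*(-17 + h) (L(h) = (2*h)*(-17 + h) = 2*h*(-17 + h))
V = 2712 (V = 72 + 2640 = 2712)
L(-922)/(330480 - (-198656 - V)) = (2*(-922)*(-17 - 922))/(330480 - (-198656 - 1*2712)) = (2*(-922)*(-939))/(330480 - (-198656 - 2712)) = 1731516/(330480 - 1*(-201368)) = 1731516/(330480 + 201368) = 1731516/531848 = 1731516*(1/531848) = 432879/132962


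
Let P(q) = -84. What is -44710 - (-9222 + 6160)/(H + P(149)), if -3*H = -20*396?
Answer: -57137849/1278 ≈ -44709.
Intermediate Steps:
H = 2640 (H = -(-20)*396/3 = -⅓*(-7920) = 2640)
-44710 - (-9222 + 6160)/(H + P(149)) = -44710 - (-9222 + 6160)/(2640 - 84) = -44710 - (-3062)/2556 = -44710 - 1*(-1531/1278) = -44710 + 1531/1278 = -57137849/1278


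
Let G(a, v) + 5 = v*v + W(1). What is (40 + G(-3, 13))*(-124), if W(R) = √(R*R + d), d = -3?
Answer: -25296 - 124*I*√2 ≈ -25296.0 - 175.36*I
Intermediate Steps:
W(R) = √(-3 + R²) (W(R) = √(R*R - 3) = √(R² - 3) = √(-3 + R²))
G(a, v) = -5 + v² + I*√2 (G(a, v) = -5 + (v*v + √(-3 + 1²)) = -5 + (v² + √(-3 + 1)) = -5 + (v² + √(-2)) = -5 + (v² + I*√2) = -5 + v² + I*√2)
(40 + G(-3, 13))*(-124) = (40 + (-5 + 13² + I*√2))*(-124) = (40 + (-5 + 169 + I*√2))*(-124) = (40 + (164 + I*√2))*(-124) = (204 + I*√2)*(-124) = -25296 - 124*I*√2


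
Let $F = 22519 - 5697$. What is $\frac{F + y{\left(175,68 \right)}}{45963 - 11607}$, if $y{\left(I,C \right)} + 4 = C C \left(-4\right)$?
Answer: $- \frac{839}{17178} \approx -0.048842$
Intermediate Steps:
$F = 16822$ ($F = 22519 - 5697 = 16822$)
$y{\left(I,C \right)} = -4 - 4 C^{2}$ ($y{\left(I,C \right)} = -4 + C C \left(-4\right) = -4 + C^{2} \left(-4\right) = -4 - 4 C^{2}$)
$\frac{F + y{\left(175,68 \right)}}{45963 - 11607} = \frac{16822 - \left(4 + 4 \cdot 68^{2}\right)}{45963 - 11607} = \frac{16822 - 18500}{34356} = \left(16822 - 18500\right) \frac{1}{34356} = \left(-1678\right) \frac{1}{34356} = - \frac{839}{17178}$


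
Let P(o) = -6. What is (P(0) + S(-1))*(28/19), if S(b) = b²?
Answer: -140/19 ≈ -7.3684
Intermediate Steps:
(P(0) + S(-1))*(28/19) = (-6 + (-1)²)*(28/19) = (-6 + 1)*(28*(1/19)) = -5*28/19 = -140/19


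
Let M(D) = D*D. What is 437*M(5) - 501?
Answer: 10424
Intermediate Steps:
M(D) = D²
437*M(5) - 501 = 437*5² - 501 = 437*25 - 501 = 10925 - 501 = 10424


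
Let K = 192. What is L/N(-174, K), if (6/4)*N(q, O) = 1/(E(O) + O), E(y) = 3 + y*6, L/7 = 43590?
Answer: 616515165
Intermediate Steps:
L = 305130 (L = 7*43590 = 305130)
E(y) = 3 + 6*y
N(q, O) = 2/(3*(3 + 7*O)) (N(q, O) = 2/(3*((3 + 6*O) + O)) = 2/(3*(3 + 7*O)))
L/N(-174, K) = 305130/((2/(3*(3 + 7*192)))) = 305130/((2/(3*(3 + 1344)))) = 305130/(((⅔)/1347)) = 305130/(((⅔)*(1/1347))) = 305130/(2/4041) = 305130*(4041/2) = 616515165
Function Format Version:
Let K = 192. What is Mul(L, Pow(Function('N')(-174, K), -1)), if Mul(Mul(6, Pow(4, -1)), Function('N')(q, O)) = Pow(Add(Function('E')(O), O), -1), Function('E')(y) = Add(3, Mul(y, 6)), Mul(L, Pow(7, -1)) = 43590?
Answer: 616515165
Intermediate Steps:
L = 305130 (L = Mul(7, 43590) = 305130)
Function('E')(y) = Add(3, Mul(6, y))
Function('N')(q, O) = Mul(Rational(2, 3), Pow(Add(3, Mul(7, O)), -1)) (Function('N')(q, O) = Mul(Rational(2, 3), Pow(Add(Add(3, Mul(6, O)), O), -1)) = Mul(Rational(2, 3), Pow(Add(3, Mul(7, O)), -1)))
Mul(L, Pow(Function('N')(-174, K), -1)) = Mul(305130, Pow(Mul(Rational(2, 3), Pow(Add(3, Mul(7, 192)), -1)), -1)) = Mul(305130, Pow(Mul(Rational(2, 3), Pow(Add(3, 1344), -1)), -1)) = Mul(305130, Pow(Mul(Rational(2, 3), Pow(1347, -1)), -1)) = Mul(305130, Pow(Mul(Rational(2, 3), Rational(1, 1347)), -1)) = Mul(305130, Pow(Rational(2, 4041), -1)) = Mul(305130, Rational(4041, 2)) = 616515165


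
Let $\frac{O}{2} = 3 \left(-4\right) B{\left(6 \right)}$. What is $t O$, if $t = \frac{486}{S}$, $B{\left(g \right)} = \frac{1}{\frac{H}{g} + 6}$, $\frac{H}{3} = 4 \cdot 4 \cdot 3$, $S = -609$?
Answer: $\frac{648}{1015} \approx 0.63842$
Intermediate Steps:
$H = 144$ ($H = 3 \cdot 4 \cdot 4 \cdot 3 = 3 \cdot 16 \cdot 3 = 3 \cdot 48 = 144$)
$B{\left(g \right)} = \frac{1}{6 + \frac{144}{g}}$ ($B{\left(g \right)} = \frac{1}{\frac{144}{g} + 6} = \frac{1}{6 + \frac{144}{g}}$)
$t = - \frac{162}{203}$ ($t = \frac{486}{-609} = 486 \left(- \frac{1}{609}\right) = - \frac{162}{203} \approx -0.79803$)
$O = - \frac{4}{5}$ ($O = 2 \cdot 3 \left(-4\right) \frac{1}{6} \cdot 6 \frac{1}{24 + 6} = 2 \left(- 12 \cdot \frac{1}{6} \cdot 6 \cdot \frac{1}{30}\right) = 2 \left(\left(-12\right) \frac{1}{30}\right) = 2 \left(- \frac{2}{5}\right) = - \frac{4}{5} \approx -0.8$)
$t O = \left(- \frac{162}{203}\right) \left(- \frac{4}{5}\right) = \frac{648}{1015}$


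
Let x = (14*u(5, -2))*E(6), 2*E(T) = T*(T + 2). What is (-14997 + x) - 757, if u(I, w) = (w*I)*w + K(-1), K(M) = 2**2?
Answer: -7690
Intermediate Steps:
K(M) = 4
u(I, w) = 4 + I*w**2 (u(I, w) = (w*I)*w + 4 = (I*w)*w + 4 = I*w**2 + 4 = 4 + I*w**2)
E(T) = T*(2 + T)/2 (E(T) = (T*(T + 2))/2 = (T*(2 + T))/2 = T*(2 + T)/2)
x = 8064 (x = (14*(4 + 5*(-2)**2))*((1/2)*6*(2 + 6)) = (14*(4 + 5*4))*((1/2)*6*8) = (14*(4 + 20))*24 = (14*24)*24 = 336*24 = 8064)
(-14997 + x) - 757 = (-14997 + 8064) - 757 = -6933 - 757 = -7690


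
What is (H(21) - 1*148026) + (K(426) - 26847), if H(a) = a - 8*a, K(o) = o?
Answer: -174594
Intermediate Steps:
H(a) = -7*a
(H(21) - 1*148026) + (K(426) - 26847) = (-7*21 - 1*148026) + (426 - 26847) = (-147 - 148026) - 26421 = -148173 - 26421 = -174594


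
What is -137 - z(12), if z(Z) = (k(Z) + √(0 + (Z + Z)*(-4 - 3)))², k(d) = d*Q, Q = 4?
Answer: -2273 - 192*I*√42 ≈ -2273.0 - 1244.3*I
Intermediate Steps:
k(d) = 4*d (k(d) = d*4 = 4*d)
z(Z) = (4*Z + √14*√(-Z))² (z(Z) = (4*Z + √(0 + (Z + Z)*(-4 - 3)))² = (4*Z + √(0 + (2*Z)*(-7)))² = (4*Z + √(0 - 14*Z))² = (4*Z + √(-14*Z))² = (4*Z + √14*√(-Z))²)
-137 - z(12) = -137 - (4*12 + √14*√(-1*12))² = -137 - (48 + √14*√(-12))² = -137 - (48 + √14*(2*I*√3))² = -137 - (48 + 2*I*√42)²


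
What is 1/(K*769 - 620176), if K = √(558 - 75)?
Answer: -620176/384332643613 - 769*√483/384332643613 ≈ -1.6576e-6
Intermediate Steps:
K = √483 ≈ 21.977
1/(K*769 - 620176) = 1/(√483*769 - 620176) = 1/(769*√483 - 620176) = 1/(-620176 + 769*√483)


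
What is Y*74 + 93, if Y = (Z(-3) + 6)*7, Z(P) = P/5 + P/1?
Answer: 6681/5 ≈ 1336.2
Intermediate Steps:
Z(P) = 6*P/5 (Z(P) = P*(⅕) + P*1 = P/5 + P = 6*P/5)
Y = 84/5 (Y = ((6/5)*(-3) + 6)*7 = (-18/5 + 6)*7 = (12/5)*7 = 84/5 ≈ 16.800)
Y*74 + 93 = (84/5)*74 + 93 = 6216/5 + 93 = 6681/5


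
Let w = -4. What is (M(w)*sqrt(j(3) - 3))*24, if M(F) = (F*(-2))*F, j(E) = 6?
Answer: -768*sqrt(3) ≈ -1330.2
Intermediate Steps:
M(F) = -2*F**2 (M(F) = (-2*F)*F = -2*F**2)
(M(w)*sqrt(j(3) - 3))*24 = ((-2*(-4)**2)*sqrt(6 - 3))*24 = ((-2*16)*sqrt(3))*24 = -32*sqrt(3)*24 = -768*sqrt(3)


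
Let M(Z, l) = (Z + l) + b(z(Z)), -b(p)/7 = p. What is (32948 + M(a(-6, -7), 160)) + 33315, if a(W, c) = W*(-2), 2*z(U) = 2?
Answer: 66428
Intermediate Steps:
z(U) = 1 (z(U) = (1/2)*2 = 1)
b(p) = -7*p
a(W, c) = -2*W
M(Z, l) = -7 + Z + l (M(Z, l) = (Z + l) - 7*1 = (Z + l) - 7 = -7 + Z + l)
(32948 + M(a(-6, -7), 160)) + 33315 = (32948 + (-7 - 2*(-6) + 160)) + 33315 = (32948 + (-7 + 12 + 160)) + 33315 = (32948 + 165) + 33315 = 33113 + 33315 = 66428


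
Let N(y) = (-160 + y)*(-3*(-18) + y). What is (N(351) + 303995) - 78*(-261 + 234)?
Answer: 383456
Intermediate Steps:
N(y) = (-160 + y)*(54 + y)
(N(351) + 303995) - 78*(-261 + 234) = ((-8640 + 351**2 - 106*351) + 303995) - 78*(-261 + 234) = ((-8640 + 123201 - 37206) + 303995) - 78*(-27) = (77355 + 303995) + 2106 = 381350 + 2106 = 383456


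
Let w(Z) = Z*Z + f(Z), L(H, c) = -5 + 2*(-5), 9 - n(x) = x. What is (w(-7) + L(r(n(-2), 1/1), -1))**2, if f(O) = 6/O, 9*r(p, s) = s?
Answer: 53824/49 ≈ 1098.4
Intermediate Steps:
n(x) = 9 - x
r(p, s) = s/9
L(H, c) = -15 (L(H, c) = -5 - 10 = -15)
w(Z) = Z**2 + 6/Z (w(Z) = Z*Z + 6/Z = Z**2 + 6/Z)
(w(-7) + L(r(n(-2), 1/1), -1))**2 = ((6 + (-7)**3)/(-7) - 15)**2 = (-(6 - 343)/7 - 15)**2 = (-1/7*(-337) - 15)**2 = (337/7 - 15)**2 = (232/7)**2 = 53824/49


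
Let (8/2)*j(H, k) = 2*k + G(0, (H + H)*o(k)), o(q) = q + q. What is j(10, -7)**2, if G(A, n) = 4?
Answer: 25/4 ≈ 6.2500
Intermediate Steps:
o(q) = 2*q
j(H, k) = 1 + k/2 (j(H, k) = (2*k + 4)/4 = (4 + 2*k)/4 = 1 + k/2)
j(10, -7)**2 = (1 + (1/2)*(-7))**2 = (1 - 7/2)**2 = (-5/2)**2 = 25/4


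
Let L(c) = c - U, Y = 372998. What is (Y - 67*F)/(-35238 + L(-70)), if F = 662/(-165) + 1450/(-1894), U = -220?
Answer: -58332820603/5482675440 ≈ -10.639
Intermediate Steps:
F = -746539/156255 (F = 662*(-1/165) + 1450*(-1/1894) = -662/165 - 725/947 = -746539/156255 ≈ -4.7777)
L(c) = 220 + c (L(c) = c - 1*(-220) = c + 220 = 220 + c)
(Y - 67*F)/(-35238 + L(-70)) = (372998 - 67*(-746539/156255))/(-35238 + (220 - 70)) = (372998 + 50018113/156255)/(-35238 + 150) = (58332820603/156255)/(-35088) = (58332820603/156255)*(-1/35088) = -58332820603/5482675440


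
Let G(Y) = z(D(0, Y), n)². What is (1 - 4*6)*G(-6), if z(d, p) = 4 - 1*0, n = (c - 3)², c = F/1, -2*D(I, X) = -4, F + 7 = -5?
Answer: -368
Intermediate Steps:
F = -12 (F = -7 - 5 = -12)
D(I, X) = 2 (D(I, X) = -½*(-4) = 2)
c = -12 (c = -12/1 = -12*1 = -12)
n = 225 (n = (-12 - 3)² = (-15)² = 225)
z(d, p) = 4 (z(d, p) = 4 + 0 = 4)
G(Y) = 16 (G(Y) = 4² = 16)
(1 - 4*6)*G(-6) = (1 - 4*6)*16 = (1 - 24)*16 = -23*16 = -368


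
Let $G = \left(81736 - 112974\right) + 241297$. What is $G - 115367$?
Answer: $94692$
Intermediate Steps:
$G = 210059$ ($G = -31238 + 241297 = 210059$)
$G - 115367 = 210059 - 115367 = 94692$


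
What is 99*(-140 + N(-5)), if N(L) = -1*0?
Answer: -13860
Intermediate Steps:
N(L) = 0
99*(-140 + N(-5)) = 99*(-140 + 0) = 99*(-140) = -13860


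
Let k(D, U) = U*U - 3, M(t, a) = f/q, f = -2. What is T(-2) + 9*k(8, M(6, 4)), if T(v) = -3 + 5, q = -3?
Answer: -21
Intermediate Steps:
M(t, a) = ⅔ (M(t, a) = -2/(-3) = -2*(-⅓) = ⅔)
k(D, U) = -3 + U² (k(D, U) = U² - 3 = -3 + U²)
T(v) = 2
T(-2) + 9*k(8, M(6, 4)) = 2 + 9*(-3 + (⅔)²) = 2 + 9*(-3 + 4/9) = 2 + 9*(-23/9) = 2 - 23 = -21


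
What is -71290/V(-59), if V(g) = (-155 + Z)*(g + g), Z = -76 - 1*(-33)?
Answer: -35645/11682 ≈ -3.0513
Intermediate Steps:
Z = -43 (Z = -76 + 33 = -43)
V(g) = -396*g (V(g) = (-155 - 43)*(g + g) = -396*g)
-71290/V(-59) = -71290/((-396*(-59))) = -71290/23364 = -71290*1/23364 = -35645/11682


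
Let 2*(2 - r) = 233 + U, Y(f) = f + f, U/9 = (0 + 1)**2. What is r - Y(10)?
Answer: -139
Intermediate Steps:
U = 9 (U = 9*(0 + 1)**2 = 9*1**2 = 9*1 = 9)
Y(f) = 2*f
r = -119 (r = 2 - (233 + 9)/2 = 2 - 1/2*242 = 2 - 121 = -119)
r - Y(10) = -119 - 2*10 = -119 - 1*20 = -119 - 20 = -139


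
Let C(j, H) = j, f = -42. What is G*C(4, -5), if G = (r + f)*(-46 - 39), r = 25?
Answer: 5780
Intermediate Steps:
G = 1445 (G = (25 - 42)*(-46 - 39) = -17*(-85) = 1445)
G*C(4, -5) = 1445*4 = 5780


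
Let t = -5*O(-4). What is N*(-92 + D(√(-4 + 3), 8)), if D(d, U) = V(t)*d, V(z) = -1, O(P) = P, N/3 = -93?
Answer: 25668 + 279*I ≈ 25668.0 + 279.0*I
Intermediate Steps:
N = -279 (N = 3*(-93) = -279)
t = 20 (t = -5*(-4) = 20)
D(d, U) = -d
N*(-92 + D(√(-4 + 3), 8)) = -279*(-92 - √(-4 + 3)) = -279*(-92 - √(-1)) = -279*(-92 - I) = 25668 + 279*I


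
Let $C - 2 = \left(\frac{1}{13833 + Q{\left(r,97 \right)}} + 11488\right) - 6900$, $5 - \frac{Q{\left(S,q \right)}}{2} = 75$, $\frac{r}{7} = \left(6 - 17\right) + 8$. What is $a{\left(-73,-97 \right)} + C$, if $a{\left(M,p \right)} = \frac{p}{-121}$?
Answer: $\frac{7606283612}{1656853} \approx 4590.8$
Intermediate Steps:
$r = -21$ ($r = 7 \left(\left(6 - 17\right) + 8\right) = 7 \left(-11 + 8\right) = 7 \left(-3\right) = -21$)
$Q{\left(S,q \right)} = -140$ ($Q{\left(S,q \right)} = 10 - 150 = -140$)
$a{\left(M,p \right)} = - \frac{p}{121}$ ($a{\left(M,p \right)} = p \left(- \frac{1}{121}\right) = - \frac{p}{121}$)
$C = \frac{62850871}{13693}$ ($C = 2 - \left(-4588 - \frac{1}{13833 - 140}\right) = 2 - \left(-4588 - \frac{1}{13693}\right) = 2 + \left(\left(\frac{1}{13693} + 11488\right) - 6900\right) = 2 + \left(\frac{157305185}{13693} - 6900\right) = 2 + \frac{62823485}{13693} = \frac{62850871}{13693} \approx 4590.0$)
$a{\left(-73,-97 \right)} + C = \left(- \frac{1}{121}\right) \left(-97\right) + \frac{62850871}{13693} = \frac{97}{121} + \frac{62850871}{13693} = \frac{7606283612}{1656853}$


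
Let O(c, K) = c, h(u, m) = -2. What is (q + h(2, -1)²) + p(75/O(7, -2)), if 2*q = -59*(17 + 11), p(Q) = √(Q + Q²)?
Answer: -822 + 5*√246/7 ≈ -810.80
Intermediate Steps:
q = -826 (q = (-59*(17 + 11))/2 = (-59*28)/2 = (½)*(-1652) = -826)
(q + h(2, -1)²) + p(75/O(7, -2)) = (-826 + (-2)²) + √((75/7)*(1 + 75/7)) = (-826 + 4) + √((75*(⅐))*(1 + 75*(⅐))) = -822 + √(75*(1 + 75/7)/7) = -822 + √((75/7)*(82/7)) = -822 + √(6150/49) = -822 + 5*√246/7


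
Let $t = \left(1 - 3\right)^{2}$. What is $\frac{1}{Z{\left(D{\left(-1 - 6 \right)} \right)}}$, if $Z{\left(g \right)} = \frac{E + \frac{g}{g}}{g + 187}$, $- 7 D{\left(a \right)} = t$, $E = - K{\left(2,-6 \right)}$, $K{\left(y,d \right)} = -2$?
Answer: $\frac{435}{7} \approx 62.143$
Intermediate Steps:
$t = 4$ ($t = \left(-2\right)^{2} = 4$)
$E = 2$ ($E = \left(-1\right) \left(-2\right) = 2$)
$D{\left(a \right)} = - \frac{4}{7}$ ($D{\left(a \right)} = \left(- \frac{1}{7}\right) 4 = - \frac{4}{7}$)
$Z{\left(g \right)} = \frac{3}{187 + g}$ ($Z{\left(g \right)} = \frac{2 + \frac{g}{g}}{g + 187} = \frac{2 + 1}{187 + g} = \frac{3}{187 + g}$)
$\frac{1}{Z{\left(D{\left(-1 - 6 \right)} \right)}} = \frac{1}{3 \frac{1}{187 - \frac{4}{7}}} = \frac{1}{3 \frac{1}{\frac{1305}{7}}} = \frac{1}{3 \cdot \frac{7}{1305}} = \frac{1}{\frac{7}{435}} = \frac{435}{7}$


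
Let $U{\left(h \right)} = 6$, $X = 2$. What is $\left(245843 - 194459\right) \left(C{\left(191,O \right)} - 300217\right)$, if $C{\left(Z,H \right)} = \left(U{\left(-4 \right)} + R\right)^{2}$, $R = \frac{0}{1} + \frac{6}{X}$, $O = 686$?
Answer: $-15422188224$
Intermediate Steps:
$R = 3$ ($R = \frac{0}{1} + \frac{6}{2} = 0 \cdot 1 + 6 \cdot \frac{1}{2} = 0 + 3 = 3$)
$C{\left(Z,H \right)} = 81$ ($C{\left(Z,H \right)} = \left(6 + 3\right)^{2} = 9^{2} = 81$)
$\left(245843 - 194459\right) \left(C{\left(191,O \right)} - 300217\right) = \left(245843 - 194459\right) \left(81 - 300217\right) = 51384 \left(-300136\right) = -15422188224$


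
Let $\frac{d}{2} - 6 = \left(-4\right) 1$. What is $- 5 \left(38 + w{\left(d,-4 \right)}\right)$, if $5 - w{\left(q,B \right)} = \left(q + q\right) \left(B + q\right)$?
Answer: $-215$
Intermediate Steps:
$d = 4$ ($d = 12 + 2 \left(\left(-4\right) 1\right) = 12 + 2 \left(-4\right) = 12 - 8 = 4$)
$w{\left(q,B \right)} = 5 - 2 q \left(B + q\right)$ ($w{\left(q,B \right)} = 5 - \left(q + q\right) \left(B + q\right) = 5 - 2 q \left(B + q\right)$)
$- 5 \left(38 + w{\left(d,-4 \right)}\right) = - 5 \left(38 - \left(-5 - 32 + 32\right)\right) = - 5 \left(38 + \left(5 - 32 + 32\right)\right) = - 5 \left(38 + 5\right) = \left(-5\right) 43 = -215$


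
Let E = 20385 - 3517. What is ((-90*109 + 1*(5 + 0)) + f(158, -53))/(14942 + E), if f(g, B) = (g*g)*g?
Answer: 3934507/31810 ≈ 123.69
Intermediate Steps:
f(g, B) = g³ (f(g, B) = g²*g = g³)
E = 16868
((-90*109 + 1*(5 + 0)) + f(158, -53))/(14942 + E) = ((-90*109 + 1*(5 + 0)) + 158³)/(14942 + 16868) = ((-9810 + 1*5) + 3944312)/31810 = ((-9810 + 5) + 3944312)*(1/31810) = (-9805 + 3944312)*(1/31810) = 3934507*(1/31810) = 3934507/31810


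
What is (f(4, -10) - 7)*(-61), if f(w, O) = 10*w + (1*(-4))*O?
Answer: -4453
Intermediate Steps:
f(w, O) = -4*O + 10*w (f(w, O) = 10*w - 4*O = -4*O + 10*w)
(f(4, -10) - 7)*(-61) = ((-4*(-10) + 10*4) - 7)*(-61) = ((40 + 40) - 7)*(-61) = (80 - 7)*(-61) = 73*(-61) = -4453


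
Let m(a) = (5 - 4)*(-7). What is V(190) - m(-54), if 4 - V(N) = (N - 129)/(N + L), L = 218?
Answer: 4427/408 ≈ 10.850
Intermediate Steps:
V(N) = 4 - (-129 + N)/(218 + N) (V(N) = 4 - (N - 129)/(N + 218) = 4 - (-129 + N)/(218 + N))
m(a) = -7 (m(a) = 1*(-7) = -7)
V(190) - m(-54) = (1001 + 3*190)/(218 + 190) - 1*(-7) = (1001 + 570)/408 + 7 = (1/408)*1571 + 7 = 1571/408 + 7 = 4427/408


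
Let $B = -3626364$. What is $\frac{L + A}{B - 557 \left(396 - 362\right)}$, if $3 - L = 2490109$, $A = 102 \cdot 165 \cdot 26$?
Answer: $\frac{1026263}{1822651} \approx 0.56306$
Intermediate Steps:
$A = 437580$ ($A = 16830 \cdot 26 = 437580$)
$L = -2490106$ ($L = 3 - 2490109 = -2490106$)
$\frac{L + A}{B - 557 \left(396 - 362\right)} = \frac{-2490106 + 437580}{-3626364 - 557 \left(396 - 362\right)} = - \frac{2052526}{-3626364 - 18938} = - \frac{2052526}{-3645302} = \left(-2052526\right) \left(- \frac{1}{3645302}\right) = \frac{1026263}{1822651}$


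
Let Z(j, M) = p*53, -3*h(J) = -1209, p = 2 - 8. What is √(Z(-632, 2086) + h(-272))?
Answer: √85 ≈ 9.2195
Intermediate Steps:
p = -6
h(J) = 403 (h(J) = -⅓*(-1209) = 403)
Z(j, M) = -318 (Z(j, M) = -6*53 = -318)
√(Z(-632, 2086) + h(-272)) = √(-318 + 403) = √85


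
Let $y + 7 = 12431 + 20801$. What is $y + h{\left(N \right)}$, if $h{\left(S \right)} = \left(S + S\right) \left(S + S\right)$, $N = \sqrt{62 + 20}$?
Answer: $33553$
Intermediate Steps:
$N = \sqrt{82} \approx 9.0554$
$h{\left(S \right)} = 4 S^{2}$ ($h{\left(S \right)} = 2 S 2 S = 4 S^{2}$)
$y = 33225$ ($y = -7 + \left(12431 + 20801\right) = -7 + 33232 = 33225$)
$y + h{\left(N \right)} = 33225 + 4 \left(\sqrt{82}\right)^{2} = 33225 + 4 \cdot 82 = 33225 + 328 = 33553$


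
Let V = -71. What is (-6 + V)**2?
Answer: 5929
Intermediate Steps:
(-6 + V)**2 = (-6 - 71)**2 = (-77)**2 = 5929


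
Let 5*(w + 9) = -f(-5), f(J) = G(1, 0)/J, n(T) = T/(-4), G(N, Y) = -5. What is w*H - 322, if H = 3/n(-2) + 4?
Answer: -414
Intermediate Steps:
n(T) = -T/4 (n(T) = T*(-¼) = -T/4)
f(J) = -5/J
w = -46/5 (w = -9 + (-(-5)/(-5))/5 = -9 + (-(-5)*(-1)/5)/5 = -9 + (-1*1)/5 = -9 + (⅕)*(-1) = -9 - ⅕ = -46/5 ≈ -9.2000)
H = 10 (H = 3/(-¼*(-2)) + 4 = 3/(½) + 4 = 2*3 + 4 = 6 + 4 = 10)
w*H - 322 = -46/5*10 - 322 = -92 - 322 = -414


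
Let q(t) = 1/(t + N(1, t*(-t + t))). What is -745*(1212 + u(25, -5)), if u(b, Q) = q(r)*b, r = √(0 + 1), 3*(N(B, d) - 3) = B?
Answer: -11794095/13 ≈ -9.0724e+5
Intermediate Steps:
N(B, d) = 3 + B/3
r = 1 (r = √1 = 1)
q(t) = 1/(10/3 + t) (q(t) = 1/(t + (3 + (⅓)*1)) = 1/(t + (3 + ⅓)) = 1/(t + 10/3) = 1/(10/3 + t))
u(b, Q) = 3*b/13 (u(b, Q) = (3/(10 + 3*1))*b = (3/(10 + 3))*b = (3/13)*b = (3*(1/13))*b = 3*b/13)
-745*(1212 + u(25, -5)) = -745*(1212 + (3/13)*25) = -745*(1212 + 75/13) = -745*15831/13 = -11794095/13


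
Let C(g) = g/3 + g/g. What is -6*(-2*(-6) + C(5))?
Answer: -88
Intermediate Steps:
C(g) = 1 + g/3 (C(g) = g*(1/3) + 1 = g/3 + 1 = 1 + g/3)
-6*(-2*(-6) + C(5)) = -6*(-2*(-6) + (1 + (1/3)*5)) = -6*(12 + (1 + 5/3)) = -6*(12 + 8/3) = -6*44/3 = -88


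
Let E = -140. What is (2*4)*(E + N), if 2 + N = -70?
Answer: -1696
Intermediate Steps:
N = -72 (N = -2 - 70 = -72)
(2*4)*(E + N) = (2*4)*(-140 - 72) = 8*(-212) = -1696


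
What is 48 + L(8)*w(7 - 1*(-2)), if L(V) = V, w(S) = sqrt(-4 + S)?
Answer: 48 + 8*sqrt(5) ≈ 65.889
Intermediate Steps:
48 + L(8)*w(7 - 1*(-2)) = 48 + 8*sqrt(-4 + (7 - 1*(-2))) = 48 + 8*sqrt(-4 + (7 + 2)) = 48 + 8*sqrt(-4 + 9) = 48 + 8*sqrt(5)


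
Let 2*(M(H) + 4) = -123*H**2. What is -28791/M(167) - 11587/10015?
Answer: -7834167931/6871001065 ≈ -1.1402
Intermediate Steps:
M(H) = -4 - 123*H**2/2 (M(H) = -4 + (-123*H**2)/2 = -4 - 123*H**2/2)
-28791/M(167) - 11587/10015 = -28791/(-4 - 123/2*167**2) - 11587/10015 = -28791/(-4 - 123/2*27889) - 11587*1/10015 = -28791/(-4 - 3430347/2) - 11587/10015 = -28791/(-3430355/2) - 11587/10015 = -28791*(-2/3430355) - 11587/10015 = 57582/3430355 - 11587/10015 = -7834167931/6871001065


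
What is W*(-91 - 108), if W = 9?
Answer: -1791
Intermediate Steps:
W*(-91 - 108) = 9*(-91 - 108) = 9*(-199) = -1791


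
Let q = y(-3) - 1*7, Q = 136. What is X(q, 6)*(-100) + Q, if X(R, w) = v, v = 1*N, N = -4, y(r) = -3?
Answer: 536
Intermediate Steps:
q = -10 (q = -3 - 1*7 = -3 - 7 = -10)
v = -4 (v = 1*(-4) = -4)
X(R, w) = -4
X(q, 6)*(-100) + Q = -4*(-100) + 136 = 400 + 136 = 536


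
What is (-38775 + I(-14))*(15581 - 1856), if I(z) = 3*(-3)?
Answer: -532310400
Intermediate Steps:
I(z) = -9
(-38775 + I(-14))*(15581 - 1856) = (-38775 - 9)*(15581 - 1856) = -38784*13725 = -532310400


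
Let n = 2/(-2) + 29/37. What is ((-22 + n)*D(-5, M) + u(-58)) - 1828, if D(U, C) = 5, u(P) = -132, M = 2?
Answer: -76630/37 ≈ -2071.1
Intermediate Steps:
n = -8/37 (n = 2*(-½) + 29*(1/37) = -1 + 29/37 = -8/37 ≈ -0.21622)
((-22 + n)*D(-5, M) + u(-58)) - 1828 = ((-22 - 8/37)*5 - 132) - 1828 = (-822/37*5 - 132) - 1828 = (-4110/37 - 132) - 1828 = -8994/37 - 1828 = -76630/37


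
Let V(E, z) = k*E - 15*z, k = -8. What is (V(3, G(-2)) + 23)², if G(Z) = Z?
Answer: 841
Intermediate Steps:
V(E, z) = -15*z - 8*E (V(E, z) = -8*E - 15*z = -15*z - 8*E)
(V(3, G(-2)) + 23)² = ((-15*(-2) - 8*3) + 23)² = ((30 - 24) + 23)² = (6 + 23)² = 29² = 841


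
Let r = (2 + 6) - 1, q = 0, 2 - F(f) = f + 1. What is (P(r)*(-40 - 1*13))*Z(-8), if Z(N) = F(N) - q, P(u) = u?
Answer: -3339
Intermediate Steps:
F(f) = 1 - f (F(f) = 2 - (f + 1) = 2 - (1 + f) = 2 + (-1 - f) = 1 - f)
r = 7 (r = 8 - 1 = 7)
Z(N) = 1 - N (Z(N) = (1 - N) - 1*0 = (1 - N) + 0 = 1 - N)
(P(r)*(-40 - 1*13))*Z(-8) = (7*(-40 - 1*13))*(1 - 1*(-8)) = (7*(-40 - 13))*(1 + 8) = (7*(-53))*9 = -371*9 = -3339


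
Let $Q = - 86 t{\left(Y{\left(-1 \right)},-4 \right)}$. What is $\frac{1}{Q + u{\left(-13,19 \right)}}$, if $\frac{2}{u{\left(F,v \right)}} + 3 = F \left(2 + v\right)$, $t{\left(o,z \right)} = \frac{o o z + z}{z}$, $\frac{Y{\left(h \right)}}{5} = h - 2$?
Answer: $- \frac{138}{2682169} \approx -5.1451 \cdot 10^{-5}$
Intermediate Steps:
$Y{\left(h \right)} = -10 + 5 h$ ($Y{\left(h \right)} = 5 \left(h - 2\right) = 5 \left(-2 + h\right) = -10 + 5 h$)
$t{\left(o,z \right)} = \frac{z + z o^{2}}{z}$ ($t{\left(o,z \right)} = \frac{o^{2} z + z}{z} = \frac{z o^{2} + z}{z} = \frac{z + z o^{2}}{z}$)
$u{\left(F,v \right)} = \frac{2}{-3 + F \left(2 + v\right)}$
$Q = -19436$ ($Q = - 86 \left(1 + \left(-10 + 5 \left(-1\right)\right)^{2}\right) = - 86 \left(1 + \left(-10 - 5\right)^{2}\right) = - 86 \left(1 + \left(-15\right)^{2}\right) = - 86 \left(1 + 225\right) = \left(-86\right) 226 = -19436$)
$\frac{1}{Q + u{\left(-13,19 \right)}} = \frac{1}{-19436 + \frac{2}{-3 + 2 \left(-13\right) - 247}} = \frac{1}{-19436 + \frac{2}{-3 - 26 - 247}} = \frac{1}{-19436 + \frac{2}{-276}} = \frac{1}{-19436 + 2 \left(- \frac{1}{276}\right)} = \frac{1}{-19436 - \frac{1}{138}} = \frac{1}{- \frac{2682169}{138}} = - \frac{138}{2682169}$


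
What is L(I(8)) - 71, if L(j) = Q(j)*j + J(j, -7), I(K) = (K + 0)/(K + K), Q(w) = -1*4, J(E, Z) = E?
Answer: -145/2 ≈ -72.500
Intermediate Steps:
Q(w) = -4
I(K) = ½ (I(K) = K/((2*K)) = K*(1/(2*K)) = ½)
L(j) = -3*j (L(j) = -4*j + j = -3*j)
L(I(8)) - 71 = -3*½ - 71 = -3/2 - 71 = -145/2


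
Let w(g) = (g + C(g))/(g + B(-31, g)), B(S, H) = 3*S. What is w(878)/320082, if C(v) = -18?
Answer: 86/25126437 ≈ 3.4227e-6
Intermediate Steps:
w(g) = (-18 + g)/(-93 + g) (w(g) = (g - 18)/(g + 3*(-31)) = (-18 + g)/(g - 93) = (-18 + g)/(-93 + g))
w(878)/320082 = ((-18 + 878)/(-93 + 878))/320082 = (860/785)*(1/320082) = ((1/785)*860)*(1/320082) = (172/157)*(1/320082) = 86/25126437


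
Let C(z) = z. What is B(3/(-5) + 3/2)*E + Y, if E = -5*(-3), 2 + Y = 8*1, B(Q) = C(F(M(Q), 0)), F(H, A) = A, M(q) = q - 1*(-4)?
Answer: 6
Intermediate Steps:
M(q) = 4 + q (M(q) = q + 4 = 4 + q)
B(Q) = 0
Y = 6 (Y = -2 + 8*1 = -2 + 8 = 6)
E = 15
B(3/(-5) + 3/2)*E + Y = 0*15 + 6 = 0 + 6 = 6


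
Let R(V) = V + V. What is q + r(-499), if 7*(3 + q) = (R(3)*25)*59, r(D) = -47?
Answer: 8500/7 ≈ 1214.3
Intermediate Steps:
R(V) = 2*V
q = 8829/7 (q = -3 + (((2*3)*25)*59)/7 = -3 + ((6*25)*59)/7 = -3 + (150*59)/7 = -3 + (1/7)*8850 = -3 + 8850/7 = 8829/7 ≈ 1261.3)
q + r(-499) = 8829/7 - 47 = 8500/7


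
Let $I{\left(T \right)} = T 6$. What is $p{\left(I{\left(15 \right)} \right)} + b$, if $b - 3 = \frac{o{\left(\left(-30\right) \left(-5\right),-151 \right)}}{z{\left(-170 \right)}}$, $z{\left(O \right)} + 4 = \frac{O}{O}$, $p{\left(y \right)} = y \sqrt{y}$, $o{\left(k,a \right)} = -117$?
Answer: $42 + 270 \sqrt{10} \approx 895.81$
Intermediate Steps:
$I{\left(T \right)} = 6 T$
$p{\left(y \right)} = y^{\frac{3}{2}}$
$z{\left(O \right)} = -3$ ($z{\left(O \right)} = -4 + \frac{O}{O} = -4 + 1 = -3$)
$b = 42$ ($b = 3 - \frac{117}{-3} = 3 - -39 = 3 + 39 = 42$)
$p{\left(I{\left(15 \right)} \right)} + b = \left(6 \cdot 15\right)^{\frac{3}{2}} + 42 = 90^{\frac{3}{2}} + 42 = 270 \sqrt{10} + 42 = 42 + 270 \sqrt{10}$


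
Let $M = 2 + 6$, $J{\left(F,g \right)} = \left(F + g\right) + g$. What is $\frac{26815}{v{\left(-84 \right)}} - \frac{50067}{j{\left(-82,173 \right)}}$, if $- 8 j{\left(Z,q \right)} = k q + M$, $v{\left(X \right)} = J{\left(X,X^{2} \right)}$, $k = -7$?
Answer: $- \frac{1862153521}{5625228} \approx -331.04$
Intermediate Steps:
$J{\left(F,g \right)} = F + 2 g$
$v{\left(X \right)} = X + 2 X^{2}$
$M = 8$
$j{\left(Z,q \right)} = -1 + \frac{7 q}{8}$ ($j{\left(Z,q \right)} = - \frac{- 7 q + 8}{8} = - \frac{8 - 7 q}{8} = -1 + \frac{7 q}{8}$)
$\frac{26815}{v{\left(-84 \right)}} - \frac{50067}{j{\left(-82,173 \right)}} = \frac{26815}{\left(-84\right) \left(1 + 2 \left(-84\right)\right)} - \frac{50067}{-1 + \frac{7}{8} \cdot 173} = \frac{26815}{\left(-84\right) \left(1 - 168\right)} - \frac{50067}{-1 + \frac{1211}{8}} = \frac{26815}{\left(-84\right) \left(-167\right)} - \frac{50067}{\frac{1203}{8}} = \frac{26815}{14028} - \frac{133512}{401} = - \frac{1862153521}{5625228}$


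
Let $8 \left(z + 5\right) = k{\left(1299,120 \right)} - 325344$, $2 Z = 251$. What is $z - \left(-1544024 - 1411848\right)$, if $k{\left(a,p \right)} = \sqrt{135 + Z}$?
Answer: $2915199 + \frac{\sqrt{1042}}{16} \approx 2.9152 \cdot 10^{6}$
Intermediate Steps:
$Z = \frac{251}{2}$ ($Z = \frac{1}{2} \cdot 251 = \frac{251}{2} \approx 125.5$)
$k{\left(a,p \right)} = \frac{\sqrt{1042}}{2}$ ($k{\left(a,p \right)} = \sqrt{135 + \frac{251}{2}} = \sqrt{\frac{521}{2}} = \frac{\sqrt{1042}}{2}$)
$z = -40673 + \frac{\sqrt{1042}}{16}$ ($z = -5 + \frac{\frac{\sqrt{1042}}{2} - 325344}{8} = -5 + \frac{-325344 + \frac{\sqrt{1042}}{2}}{8} = -5 - \left(40668 - \frac{\sqrt{1042}}{16}\right) = -40673 + \frac{\sqrt{1042}}{16} \approx -40671.0$)
$z - \left(-1544024 - 1411848\right) = \left(-40673 + \frac{\sqrt{1042}}{16}\right) - \left(-1544024 - 1411848\right) = \left(-40673 + \frac{\sqrt{1042}}{16}\right) - -2955872 = \left(-40673 + \frac{\sqrt{1042}}{16}\right) + 2955872 = 2915199 + \frac{\sqrt{1042}}{16}$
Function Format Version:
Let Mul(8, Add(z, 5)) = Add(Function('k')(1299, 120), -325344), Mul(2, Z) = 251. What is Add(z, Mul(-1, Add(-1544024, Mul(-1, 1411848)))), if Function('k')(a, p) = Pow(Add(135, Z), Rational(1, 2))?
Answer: Add(2915199, Mul(Rational(1, 16), Pow(1042, Rational(1, 2)))) ≈ 2.9152e+6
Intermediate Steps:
Z = Rational(251, 2) (Z = Mul(Rational(1, 2), 251) = Rational(251, 2) ≈ 125.50)
Function('k')(a, p) = Mul(Rational(1, 2), Pow(1042, Rational(1, 2))) (Function('k')(a, p) = Pow(Add(135, Rational(251, 2)), Rational(1, 2)) = Pow(Rational(521, 2), Rational(1, 2)) = Mul(Rational(1, 2), Pow(1042, Rational(1, 2))))
z = Add(-40673, Mul(Rational(1, 16), Pow(1042, Rational(1, 2)))) (z = Add(-5, Mul(Rational(1, 8), Add(Mul(Rational(1, 2), Pow(1042, Rational(1, 2))), -325344))) = Add(-5, Mul(Rational(1, 8), Add(-325344, Mul(Rational(1, 2), Pow(1042, Rational(1, 2)))))) = Add(-5, Add(-40668, Mul(Rational(1, 16), Pow(1042, Rational(1, 2))))) = Add(-40673, Mul(Rational(1, 16), Pow(1042, Rational(1, 2)))) ≈ -40671.)
Add(z, Mul(-1, Add(-1544024, Mul(-1, 1411848)))) = Add(Add(-40673, Mul(Rational(1, 16), Pow(1042, Rational(1, 2)))), Mul(-1, Add(-1544024, Mul(-1, 1411848)))) = Add(Add(-40673, Mul(Rational(1, 16), Pow(1042, Rational(1, 2)))), Mul(-1, Add(-1544024, -1411848))) = Add(Add(-40673, Mul(Rational(1, 16), Pow(1042, Rational(1, 2)))), Mul(-1, -2955872)) = Add(Add(-40673, Mul(Rational(1, 16), Pow(1042, Rational(1, 2)))), 2955872) = Add(2915199, Mul(Rational(1, 16), Pow(1042, Rational(1, 2))))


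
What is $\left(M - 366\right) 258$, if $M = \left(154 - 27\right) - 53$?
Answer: $-75336$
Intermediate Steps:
$M = 74$ ($M = 127 - 53 = 74$)
$\left(M - 366\right) 258 = \left(74 - 366\right) 258 = \left(-292\right) 258 = -75336$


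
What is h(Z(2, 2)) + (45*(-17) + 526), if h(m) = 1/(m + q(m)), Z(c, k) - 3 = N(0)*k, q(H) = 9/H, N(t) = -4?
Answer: -8131/34 ≈ -239.15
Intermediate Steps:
Z(c, k) = 3 - 4*k
h(m) = 1/(m + 9/m)
h(Z(2, 2)) + (45*(-17) + 526) = (3 - 4*2)/(9 + (3 - 4*2)**2) + (45*(-17) + 526) = (3 - 8)/(9 + (3 - 8)**2) + (-765 + 526) = -5/(9 + (-5)**2) - 239 = -5/(9 + 25) - 239 = -5/34 - 239 = -8131/34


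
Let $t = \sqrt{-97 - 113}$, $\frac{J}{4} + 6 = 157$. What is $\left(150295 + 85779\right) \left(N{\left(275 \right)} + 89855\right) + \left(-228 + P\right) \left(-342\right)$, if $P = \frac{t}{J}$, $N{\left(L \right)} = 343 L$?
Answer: $43480187296 - \frac{171 i \sqrt{210}}{302} \approx 4.348 \cdot 10^{10} - 8.2054 i$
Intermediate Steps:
$J = 604$ ($J = -24 + 4 \cdot 157 = -24 + 628 = 604$)
$t = i \sqrt{210}$ ($t = \sqrt{-210} = i \sqrt{210} \approx 14.491 i$)
$P = \frac{i \sqrt{210}}{604} \approx 0.023992 i$
$\left(150295 + 85779\right) \left(N{\left(275 \right)} + 89855\right) + \left(-228 + P\right) \left(-342\right) = \left(150295 + 85779\right) \left(343 \cdot 275 + 89855\right) + \left(-228 + \frac{i \sqrt{210}}{604}\right) \left(-342\right) = 236074 \left(94325 + 89855\right) + \left(77976 - \frac{171 i \sqrt{210}}{302}\right) = 236074 \cdot 184180 + \left(77976 - \frac{171 i \sqrt{210}}{302}\right) = 43480109320 + \left(77976 - \frac{171 i \sqrt{210}}{302}\right) = 43480187296 - \frac{171 i \sqrt{210}}{302}$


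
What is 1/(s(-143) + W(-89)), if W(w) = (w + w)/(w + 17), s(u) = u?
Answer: -36/5059 ≈ -0.0071160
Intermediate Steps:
W(w) = 2*w/(17 + w) (W(w) = (2*w)/(17 + w) = 2*w/(17 + w))
1/(s(-143) + W(-89)) = 1/(-143 + 2*(-89)/(17 - 89)) = 1/(-143 + 2*(-89)/(-72)) = 1/(-143 + 2*(-89)*(-1/72)) = 1/(-143 + 89/36) = 1/(-5059/36) = -36/5059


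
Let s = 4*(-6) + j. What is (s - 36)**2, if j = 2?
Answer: 3364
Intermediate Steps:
s = -22 (s = 4*(-6) + 2 = -24 + 2 = -22)
(s - 36)**2 = (-22 - 36)**2 = (-58)**2 = 3364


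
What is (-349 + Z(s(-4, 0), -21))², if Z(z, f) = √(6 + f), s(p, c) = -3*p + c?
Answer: (349 - I*√15)² ≈ 1.2179e+5 - 2703.3*I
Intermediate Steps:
s(p, c) = c - 3*p
(-349 + Z(s(-4, 0), -21))² = (-349 + √(6 - 21))² = (-349 + √(-15))² = (-349 + I*√15)²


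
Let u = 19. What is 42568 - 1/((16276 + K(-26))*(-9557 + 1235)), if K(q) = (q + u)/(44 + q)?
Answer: 17296949457179/406336907 ≈ 42568.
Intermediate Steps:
K(q) = (19 + q)/(44 + q) (K(q) = (q + 19)/(44 + q) = (19 + q)/(44 + q))
42568 - 1/((16276 + K(-26))*(-9557 + 1235)) = 42568 - 1/((16276 + (19 - 26)/(44 - 26))*(-9557 + 1235)) = 42568 - 1/((16276 - 7/18)*(-8322)) = 42568 - 1/((292961/18)*(-8322)) = 42568 - 1/(-406336907/3) = 42568 - 1*(-3/406336907) = 42568 + 3/406336907 = 17296949457179/406336907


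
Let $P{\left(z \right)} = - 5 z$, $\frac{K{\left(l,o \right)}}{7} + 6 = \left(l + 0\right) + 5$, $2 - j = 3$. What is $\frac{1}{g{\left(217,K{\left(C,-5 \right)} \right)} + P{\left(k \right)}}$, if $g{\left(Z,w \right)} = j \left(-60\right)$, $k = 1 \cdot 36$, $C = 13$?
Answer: $- \frac{1}{120} \approx -0.0083333$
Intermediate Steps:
$j = -1$ ($j = 2 - 3 = -1$)
$K{\left(l,o \right)} = -7 + 7 l$ ($K{\left(l,o \right)} = -42 + 7 \left(\left(l + 0\right) + 5\right) = -42 + 7 \left(l + 5\right) = -42 + 7 \left(5 + l\right) = -42 + \left(35 + 7 l\right) = -7 + 7 l$)
$k = 36$
$g{\left(Z,w \right)} = 60$ ($g{\left(Z,w \right)} = \left(-1\right) \left(-60\right) = 60$)
$\frac{1}{g{\left(217,K{\left(C,-5 \right)} \right)} + P{\left(k \right)}} = \frac{1}{60 - 180} = \frac{1}{-120} = - \frac{1}{120}$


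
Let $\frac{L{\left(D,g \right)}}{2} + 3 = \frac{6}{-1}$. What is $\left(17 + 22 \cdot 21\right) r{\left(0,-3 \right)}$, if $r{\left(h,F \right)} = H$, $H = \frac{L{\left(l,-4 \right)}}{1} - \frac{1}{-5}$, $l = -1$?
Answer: $- \frac{42631}{5} \approx -8526.2$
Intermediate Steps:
$L{\left(D,g \right)} = -18$ ($L{\left(D,g \right)} = -6 + 2 \frac{6}{-1} = -6 + 2 \cdot 6 \left(-1\right) = -6 + 2 \left(-6\right) = -6 - 12 = -18$)
$H = - \frac{89}{5}$ ($H = - \frac{18}{1} - \frac{1}{-5} = \left(-18\right) 1 - - \frac{1}{5} = -18 + \frac{1}{5} = - \frac{89}{5} \approx -17.8$)
$r{\left(h,F \right)} = - \frac{89}{5}$
$\left(17 + 22 \cdot 21\right) r{\left(0,-3 \right)} = \left(17 + 22 \cdot 21\right) \left(- \frac{89}{5}\right) = \left(17 + 462\right) \left(- \frac{89}{5}\right) = 479 \left(- \frac{89}{5}\right) = - \frac{42631}{5}$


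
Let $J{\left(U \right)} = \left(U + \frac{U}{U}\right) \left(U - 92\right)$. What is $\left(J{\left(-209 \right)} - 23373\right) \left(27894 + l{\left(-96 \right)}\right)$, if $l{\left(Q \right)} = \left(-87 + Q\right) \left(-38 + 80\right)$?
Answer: $792860880$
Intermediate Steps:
$J{\left(U \right)} = \left(1 + U\right) \left(-92 + U\right)$ ($J{\left(U \right)} = \left(U + 1\right) \left(-92 + U\right) = \left(1 + U\right) \left(-92 + U\right)$)
$l{\left(Q \right)} = -3654 + 42 Q$ ($l{\left(Q \right)} = \left(-87 + Q\right) 42 = -3654 + 42 Q$)
$\left(J{\left(-209 \right)} - 23373\right) \left(27894 + l{\left(-96 \right)}\right) = \left(\left(-92 + \left(-209\right)^{2} - -19019\right) - 23373\right) \left(27894 + \left(-3654 + 42 \left(-96\right)\right)\right) = \left(\left(-92 + 43681 + 19019\right) - 23373\right) \left(27894 - 7686\right) = \left(62608 - 23373\right) \left(27894 - 7686\right) = 39235 \cdot 20208 = 792860880$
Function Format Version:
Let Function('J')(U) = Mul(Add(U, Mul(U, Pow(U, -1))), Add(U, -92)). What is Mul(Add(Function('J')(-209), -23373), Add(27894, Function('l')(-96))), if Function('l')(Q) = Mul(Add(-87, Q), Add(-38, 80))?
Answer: 792860880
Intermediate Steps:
Function('J')(U) = Mul(Add(1, U), Add(-92, U)) (Function('J')(U) = Mul(Add(U, 1), Add(-92, U)) = Mul(Add(1, U), Add(-92, U)))
Function('l')(Q) = Add(-3654, Mul(42, Q)) (Function('l')(Q) = Mul(Add(-87, Q), 42) = Add(-3654, Mul(42, Q)))
Mul(Add(Function('J')(-209), -23373), Add(27894, Function('l')(-96))) = Mul(Add(Add(-92, Pow(-209, 2), Mul(-91, -209)), -23373), Add(27894, Add(-3654, Mul(42, -96)))) = Mul(Add(Add(-92, 43681, 19019), -23373), Add(27894, Add(-3654, -4032))) = Mul(Add(62608, -23373), Add(27894, -7686)) = Mul(39235, 20208) = 792860880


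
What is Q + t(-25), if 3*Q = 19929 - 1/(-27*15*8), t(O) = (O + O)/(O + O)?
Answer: 64579681/9720 ≈ 6644.0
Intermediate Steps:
t(O) = 1 (t(O) = (2*O)/((2*O)) = (2*O)*(1/(2*O)) = 1)
Q = 64569961/9720 (Q = (19929 - 1/(-27*15*8))/3 = (19929 - 1/((-405*8)))/3 = (19929 - 1/(-3240))/3 = (19929 - 1*(-1/3240))/3 = (19929 + 1/3240)/3 = (1/3)*(64569961/3240) = 64569961/9720 ≈ 6643.0)
Q + t(-25) = 64569961/9720 + 1 = 64579681/9720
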